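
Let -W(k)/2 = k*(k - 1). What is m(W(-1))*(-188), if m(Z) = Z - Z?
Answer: 0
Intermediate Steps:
W(k) = -2*k*(-1 + k) (W(k) = -2*k*(k - 1) = -2*k*(-1 + k))
m(Z) = 0
m(W(-1))*(-188) = 0*(-188) = 0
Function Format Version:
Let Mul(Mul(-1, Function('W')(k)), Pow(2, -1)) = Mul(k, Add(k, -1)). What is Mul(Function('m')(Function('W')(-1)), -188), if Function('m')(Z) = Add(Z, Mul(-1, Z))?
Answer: 0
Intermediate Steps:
Function('W')(k) = Mul(-2, k, Add(-1, k)) (Function('W')(k) = Mul(-2, Mul(k, Add(k, -1))) = Mul(-2, Mul(k, Add(-1, k))) = Mul(-2, k, Add(-1, k)))
Function('m')(Z) = 0
Mul(Function('m')(Function('W')(-1)), -188) = Mul(0, -188) = 0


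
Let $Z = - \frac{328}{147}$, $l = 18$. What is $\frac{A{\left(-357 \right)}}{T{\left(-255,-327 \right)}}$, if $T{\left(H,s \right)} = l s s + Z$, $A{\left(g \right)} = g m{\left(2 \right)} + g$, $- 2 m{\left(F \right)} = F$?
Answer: $0$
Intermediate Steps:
$Z = - \frac{328}{147}$ ($Z = \left(-328\right) \frac{1}{147} = - \frac{328}{147} \approx -2.2313$)
$m{\left(F \right)} = - \frac{F}{2}$
$A{\left(g \right)} = 0$ ($A{\left(g \right)} = g \left(\left(- \frac{1}{2}\right) 2\right) + g = g \left(-1\right) + g = - g + g = 0$)
$T{\left(H,s \right)} = - \frac{328}{147} + 18 s^{2}$ ($T{\left(H,s \right)} = 18 s s - \frac{328}{147} = 18 s^{2} - \frac{328}{147} = - \frac{328}{147} + 18 s^{2}$)
$\frac{A{\left(-357 \right)}}{T{\left(-255,-327 \right)}} = \frac{0}{- \frac{328}{147} + 18 \left(-327\right)^{2}} = \frac{0}{- \frac{328}{147} + 18 \cdot 106929} = \frac{0}{- \frac{328}{147} + 1924722} = \frac{0}{\frac{282933806}{147}} = 0 \cdot \frac{147}{282933806} = 0$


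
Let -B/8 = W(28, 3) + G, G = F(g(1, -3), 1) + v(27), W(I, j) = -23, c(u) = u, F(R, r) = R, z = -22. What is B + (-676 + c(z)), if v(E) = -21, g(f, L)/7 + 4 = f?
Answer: -178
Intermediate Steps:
g(f, L) = -28 + 7*f
G = -42 (G = (-28 + 7*1) - 21 = (-28 + 7) - 21 = -21 - 21 = -42)
B = 520 (B = -8*(-23 - 42) = -8*(-65) = 520)
B + (-676 + c(z)) = 520 + (-676 - 22) = 520 - 698 = -178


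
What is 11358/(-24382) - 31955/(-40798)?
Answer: 157871563/497368418 ≈ 0.31741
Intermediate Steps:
11358/(-24382) - 31955/(-40798) = 11358*(-1/24382) - 31955*(-1/40798) = -5679/12191 + 31955/40798 = 157871563/497368418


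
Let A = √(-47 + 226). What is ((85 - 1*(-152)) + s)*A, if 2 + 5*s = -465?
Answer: 718*√179/5 ≈ 1921.2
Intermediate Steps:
s = -467/5 (s = -⅖ + (⅕)*(-465) = -⅖ - 93 = -467/5 ≈ -93.400)
A = √179 ≈ 13.379
((85 - 1*(-152)) + s)*A = ((85 - 1*(-152)) - 467/5)*√179 = ((85 + 152) - 467/5)*√179 = (237 - 467/5)*√179 = 718*√179/5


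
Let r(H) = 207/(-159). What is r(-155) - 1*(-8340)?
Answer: 441951/53 ≈ 8338.7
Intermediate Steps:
r(H) = -69/53 (r(H) = 207*(-1/159) = -69/53)
r(-155) - 1*(-8340) = -69/53 - 1*(-8340) = -69/53 + 8340 = 441951/53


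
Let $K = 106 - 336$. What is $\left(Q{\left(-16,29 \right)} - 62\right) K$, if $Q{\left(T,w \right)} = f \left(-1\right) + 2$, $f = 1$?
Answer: $14030$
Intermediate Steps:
$Q{\left(T,w \right)} = 1$ ($Q{\left(T,w \right)} = 1 \left(-1\right) + 2 = -1 + 2 = 1$)
$K = -230$
$\left(Q{\left(-16,29 \right)} - 62\right) K = \left(1 - 62\right) \left(-230\right) = \left(-61\right) \left(-230\right) = 14030$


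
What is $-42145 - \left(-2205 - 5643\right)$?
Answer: $-34297$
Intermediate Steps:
$-42145 - \left(-2205 - 5643\right) = -42145 - -7848 = -42145 + 7848 = -34297$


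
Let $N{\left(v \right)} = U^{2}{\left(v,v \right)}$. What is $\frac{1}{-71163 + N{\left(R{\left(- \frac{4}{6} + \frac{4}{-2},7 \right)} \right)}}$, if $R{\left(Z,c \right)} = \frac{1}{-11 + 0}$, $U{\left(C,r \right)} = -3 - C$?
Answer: $- \frac{121}{8609699} \approx -1.4054 \cdot 10^{-5}$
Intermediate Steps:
$R{\left(Z,c \right)} = - \frac{1}{11}$ ($R{\left(Z,c \right)} = \frac{1}{-11} = - \frac{1}{11}$)
$N{\left(v \right)} = \left(-3 - v\right)^{2}$
$\frac{1}{-71163 + N{\left(R{\left(- \frac{4}{6} + \frac{4}{-2},7 \right)} \right)}} = \frac{1}{-71163 + \left(3 - \frac{1}{11}\right)^{2}} = \frac{1}{-71163 + \left(\frac{32}{11}\right)^{2}} = \frac{1}{-71163 + \frac{1024}{121}} = \frac{1}{- \frac{8609699}{121}} = - \frac{121}{8609699}$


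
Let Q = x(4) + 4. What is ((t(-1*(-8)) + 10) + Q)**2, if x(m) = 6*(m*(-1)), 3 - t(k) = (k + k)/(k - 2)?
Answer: 841/9 ≈ 93.444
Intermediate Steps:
t(k) = 3 - 2*k/(-2 + k) (t(k) = 3 - (k + k)/(k - 2) = 3 - 2*k/(-2 + k))
x(m) = -6*m (x(m) = 6*(-m) = -6*m)
Q = -20 (Q = -6*4 + 4 = -24 + 4 = -20)
((t(-1*(-8)) + 10) + Q)**2 = (((-6 - 1*(-8))/(-2 - 1*(-8)) + 10) - 20)**2 = (((-6 + 8)/(-2 + 8) + 10) - 20)**2 = ((2/6 + 10) - 20)**2 = (((1/6)*2 + 10) - 20)**2 = ((1/3 + 10) - 20)**2 = (31/3 - 20)**2 = (-29/3)**2 = 841/9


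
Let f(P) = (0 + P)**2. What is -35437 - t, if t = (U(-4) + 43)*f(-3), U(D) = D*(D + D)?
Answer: -36112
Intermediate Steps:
f(P) = P**2
U(D) = 2*D**2 (U(D) = D*(2*D) = 2*D**2)
t = 675 (t = (2*(-4)**2 + 43)*(-3)**2 = (2*16 + 43)*9 = (32 + 43)*9 = 75*9 = 675)
-35437 - t = -35437 - 1*675 = -35437 - 675 = -36112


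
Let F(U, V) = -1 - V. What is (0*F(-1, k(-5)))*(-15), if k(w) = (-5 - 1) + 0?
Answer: 0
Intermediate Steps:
k(w) = -6 (k(w) = -6 + 0 = -6)
(0*F(-1, k(-5)))*(-15) = (0*(-1 - 1*(-6)))*(-15) = (0*(-1 + 6))*(-15) = (0*5)*(-15) = 0*(-15) = 0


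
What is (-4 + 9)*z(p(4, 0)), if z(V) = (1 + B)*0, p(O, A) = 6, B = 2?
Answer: 0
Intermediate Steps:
z(V) = 0 (z(V) = (1 + 2)*0 = 3*0 = 0)
(-4 + 9)*z(p(4, 0)) = (-4 + 9)*0 = 5*0 = 0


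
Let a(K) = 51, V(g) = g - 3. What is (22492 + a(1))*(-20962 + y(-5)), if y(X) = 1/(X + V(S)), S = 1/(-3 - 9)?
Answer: -45837268018/97 ≈ -4.7255e+8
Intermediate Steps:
S = -1/12 (S = 1/(-12) = -1/12 ≈ -0.083333)
V(g) = -3 + g
y(X) = 1/(-37/12 + X) (y(X) = 1/(X + (-3 - 1/12)) = 1/(X - 37/12) = 1/(-37/12 + X))
(22492 + a(1))*(-20962 + y(-5)) = (22492 + 51)*(-20962 + 12/(-37 + 12*(-5))) = 22543*(-20962 + 12/(-37 - 60)) = 22543*(-20962 + 12/(-97)) = 22543*(-20962 + 12*(-1/97)) = 22543*(-20962 - 12/97) = 22543*(-2033326/97) = -45837268018/97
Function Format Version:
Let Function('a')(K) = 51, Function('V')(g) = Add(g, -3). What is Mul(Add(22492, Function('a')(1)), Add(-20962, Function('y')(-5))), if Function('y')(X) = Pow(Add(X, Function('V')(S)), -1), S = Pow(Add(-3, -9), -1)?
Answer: Rational(-45837268018, 97) ≈ -4.7255e+8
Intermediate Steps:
S = Rational(-1, 12) (S = Pow(-12, -1) = Rational(-1, 12) ≈ -0.083333)
Function('V')(g) = Add(-3, g)
Function('y')(X) = Pow(Add(Rational(-37, 12), X), -1) (Function('y')(X) = Pow(Add(X, Add(-3, Rational(-1, 12))), -1) = Pow(Add(X, Rational(-37, 12)), -1) = Pow(Add(Rational(-37, 12), X), -1))
Mul(Add(22492, Function('a')(1)), Add(-20962, Function('y')(-5))) = Mul(Add(22492, 51), Add(-20962, Mul(12, Pow(Add(-37, Mul(12, -5)), -1)))) = Mul(22543, Add(-20962, Mul(12, Pow(Add(-37, -60), -1)))) = Mul(22543, Add(-20962, Mul(12, Pow(-97, -1)))) = Mul(22543, Add(-20962, Mul(12, Rational(-1, 97)))) = Mul(22543, Add(-20962, Rational(-12, 97))) = Mul(22543, Rational(-2033326, 97)) = Rational(-45837268018, 97)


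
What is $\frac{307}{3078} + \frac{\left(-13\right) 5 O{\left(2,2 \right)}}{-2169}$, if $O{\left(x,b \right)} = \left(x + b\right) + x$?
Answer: $\frac{207367}{741798} \approx 0.27955$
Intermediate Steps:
$O{\left(x,b \right)} = b + 2 x$ ($O{\left(x,b \right)} = \left(b + x\right) + x = b + 2 x$)
$\frac{307}{3078} + \frac{\left(-13\right) 5 O{\left(2,2 \right)}}{-2169} = \frac{307}{3078} + \frac{\left(-13\right) 5 \left(2 + 2 \cdot 2\right)}{-2169} = 307 \cdot \frac{1}{3078} + - 65 \left(2 + 4\right) \left(- \frac{1}{2169}\right) = \frac{307}{3078} + \left(-65\right) 6 \left(- \frac{1}{2169}\right) = \frac{307}{3078} - - \frac{130}{723} = \frac{307}{3078} + \frac{130}{723} = \frac{207367}{741798}$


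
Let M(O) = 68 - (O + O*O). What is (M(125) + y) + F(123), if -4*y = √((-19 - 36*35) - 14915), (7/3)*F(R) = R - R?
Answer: -15682 - I*√16194/4 ≈ -15682.0 - 31.814*I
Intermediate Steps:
F(R) = 0 (F(R) = 3*(R - R)/7 = (3/7)*0 = 0)
M(O) = 68 - O - O² (M(O) = 68 - (O + O²) = 68 + (-O - O²) = 68 - O - O²)
y = -I*√16194/4 (y = -√((-19 - 36*35) - 14915)/4 = -√((-19 - 1260) - 14915)/4 = -√(-1279 - 14915)/4 = -I*√16194/4 ≈ -31.814*I)
(M(125) + y) + F(123) = ((68 - 1*125 - 1*125²) - I*√16194/4) + 0 = ((68 - 125 - 1*15625) - I*√16194/4) + 0 = ((68 - 125 - 15625) - I*√16194/4) + 0 = (-15682 - I*√16194/4) + 0 = -15682 - I*√16194/4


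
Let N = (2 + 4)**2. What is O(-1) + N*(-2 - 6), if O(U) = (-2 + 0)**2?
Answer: -284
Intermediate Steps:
O(U) = 4 (O(U) = (-2)**2 = 4)
N = 36 (N = 6**2 = 36)
O(-1) + N*(-2 - 6) = 4 + 36*(-2 - 6) = 4 + 36*(-8) = 4 - 288 = -284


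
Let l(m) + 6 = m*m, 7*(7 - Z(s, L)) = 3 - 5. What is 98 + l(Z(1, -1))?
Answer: 7109/49 ≈ 145.08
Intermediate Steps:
Z(s, L) = 51/7 (Z(s, L) = 7 - (3 - 5)/7 = 7 - ⅐*(-2) = 7 + 2/7 = 51/7)
l(m) = -6 + m² (l(m) = -6 + m*m = -6 + m²)
98 + l(Z(1, -1)) = 98 + (-6 + (51/7)²) = 98 + (-6 + 2601/49) = 98 + 2307/49 = 7109/49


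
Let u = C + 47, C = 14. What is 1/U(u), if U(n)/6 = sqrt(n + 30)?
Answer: sqrt(91)/546 ≈ 0.017471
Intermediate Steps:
u = 61 (u = 14 + 47 = 61)
U(n) = 6*sqrt(30 + n) (U(n) = 6*sqrt(n + 30) = 6*sqrt(30 + n))
1/U(u) = 1/(6*sqrt(30 + 61)) = 1/(6*sqrt(91)) = sqrt(91)/546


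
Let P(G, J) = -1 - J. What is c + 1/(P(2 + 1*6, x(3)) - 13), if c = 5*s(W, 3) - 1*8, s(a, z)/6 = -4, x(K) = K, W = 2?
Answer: -2177/17 ≈ -128.06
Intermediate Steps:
s(a, z) = -24 (s(a, z) = 6*(-4) = -24)
c = -128 (c = 5*(-24) - 1*8 = -120 - 8 = -128)
c + 1/(P(2 + 1*6, x(3)) - 13) = -128 + 1/((-1 - 1*3) - 13) = -128 + 1/((-1 - 3) - 13) = -128 + 1/(-4 - 13) = -128 + 1/(-17) = -128 - 1/17 = -2177/17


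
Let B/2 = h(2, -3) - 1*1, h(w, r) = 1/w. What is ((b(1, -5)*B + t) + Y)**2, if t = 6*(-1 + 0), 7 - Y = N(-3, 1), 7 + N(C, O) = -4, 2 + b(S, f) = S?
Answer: 169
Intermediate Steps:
h(w, r) = 1/w
b(S, f) = -2 + S
N(C, O) = -11 (N(C, O) = -7 - 4 = -11)
Y = 18 (Y = 7 - 1*(-11) = 7 + 11 = 18)
B = -1 (B = 2*(1/2 - 1*1) = 2*(1/2 - 1) = 2*(-1/2) = -1)
t = -6 (t = 6*(-1) = -6)
((b(1, -5)*B + t) + Y)**2 = (((-2 + 1)*(-1) - 6) + 18)**2 = ((-1*(-1) - 6) + 18)**2 = ((1 - 6) + 18)**2 = (-5 + 18)**2 = 13**2 = 169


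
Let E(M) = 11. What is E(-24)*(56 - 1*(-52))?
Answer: 1188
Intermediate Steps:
E(-24)*(56 - 1*(-52)) = 11*(56 - 1*(-52)) = 11*(56 + 52) = 11*108 = 1188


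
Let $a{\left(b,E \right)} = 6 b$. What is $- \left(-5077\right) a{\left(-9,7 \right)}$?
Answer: $-274158$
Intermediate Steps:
$- \left(-5077\right) a{\left(-9,7 \right)} = - \left(-5077\right) 6 \left(-9\right) = - \left(-5077\right) \left(-54\right) = \left(-1\right) 274158 = -274158$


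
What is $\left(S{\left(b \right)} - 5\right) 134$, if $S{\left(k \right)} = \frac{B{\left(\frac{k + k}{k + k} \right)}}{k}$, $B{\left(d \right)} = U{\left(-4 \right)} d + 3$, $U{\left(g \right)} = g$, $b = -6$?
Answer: $- \frac{1943}{3} \approx -647.67$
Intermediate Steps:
$B{\left(d \right)} = 3 - 4 d$ ($B{\left(d \right)} = - 4 d + 3 = 3 - 4 d$)
$S{\left(k \right)} = - \frac{1}{k}$ ($S{\left(k \right)} = \frac{3 - 4 \frac{k + k}{k + k}}{k} = \frac{3 - 4 \frac{2 k}{2 k}}{k} = \frac{3 - 4 \cdot 2 k \frac{1}{2 k}}{k} = \frac{3 - 4}{k} = - \frac{1}{k}$)
$\left(S{\left(b \right)} - 5\right) 134 = \left(- \frac{1}{-6} - 5\right) 134 = \left(\left(-1\right) \left(- \frac{1}{6}\right) - 5\right) 134 = \left(\frac{1}{6} - 5\right) 134 = \left(- \frac{29}{6}\right) 134 = - \frac{1943}{3}$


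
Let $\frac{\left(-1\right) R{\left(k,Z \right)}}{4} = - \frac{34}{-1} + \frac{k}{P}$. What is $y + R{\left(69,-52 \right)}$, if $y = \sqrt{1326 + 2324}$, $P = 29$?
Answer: $- \frac{4220}{29} + 5 \sqrt{146} \approx -85.102$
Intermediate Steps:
$R{\left(k,Z \right)} = -136 - \frac{4 k}{29}$ ($R{\left(k,Z \right)} = - 4 \left(- \frac{34}{-1} + \frac{k}{29}\right) = - 4 \left(\left(-34\right) \left(-1\right) + k \frac{1}{29}\right) = - 4 \left(34 + \frac{k}{29}\right) = -136 - \frac{4 k}{29}$)
$y = 5 \sqrt{146}$ ($y = \sqrt{3650} = 5 \sqrt{146} \approx 60.415$)
$y + R{\left(69,-52 \right)} = 5 \sqrt{146} - \frac{4220}{29} = - \frac{4220}{29} + 5 \sqrt{146}$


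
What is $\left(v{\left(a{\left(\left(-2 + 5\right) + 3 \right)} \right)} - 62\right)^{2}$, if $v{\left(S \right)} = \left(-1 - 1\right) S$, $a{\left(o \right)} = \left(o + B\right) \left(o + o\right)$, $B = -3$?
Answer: $17956$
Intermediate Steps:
$a{\left(o \right)} = 2 o \left(-3 + o\right)$ ($a{\left(o \right)} = \left(o - 3\right) \left(o + o\right) = \left(-3 + o\right) 2 o = 2 o \left(-3 + o\right)$)
$v{\left(S \right)} = - 2 S$
$\left(v{\left(a{\left(\left(-2 + 5\right) + 3 \right)} \right)} - 62\right)^{2} = \left(- 2 \cdot 2 \left(\left(-2 + 5\right) + 3\right) \left(-3 + \left(\left(-2 + 5\right) + 3\right)\right) - 62\right)^{2} = \left(- 2 \cdot 2 \left(3 + 3\right) \left(-3 + \left(3 + 3\right)\right) - 62\right)^{2} = \left(- 2 \cdot 2 \cdot 6 \left(-3 + 6\right) - 62\right)^{2} = \left(- 2 \cdot 2 \cdot 6 \cdot 3 - 62\right)^{2} = \left(\left(-2\right) 36 - 62\right)^{2} = \left(-72 - 62\right)^{2} = \left(-134\right)^{2} = 17956$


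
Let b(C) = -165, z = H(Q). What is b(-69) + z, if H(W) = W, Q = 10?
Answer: -155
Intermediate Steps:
z = 10
b(-69) + z = -165 + 10 = -155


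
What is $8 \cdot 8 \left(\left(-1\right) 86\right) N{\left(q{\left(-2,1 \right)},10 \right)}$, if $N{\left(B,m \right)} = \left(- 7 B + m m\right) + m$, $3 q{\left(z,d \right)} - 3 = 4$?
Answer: $- \frac{1546624}{3} \approx -5.1554 \cdot 10^{5}$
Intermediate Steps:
$q{\left(z,d \right)} = \frac{7}{3}$ ($q{\left(z,d \right)} = 1 + \frac{1}{3} \cdot 4 = 1 + \frac{4}{3} = \frac{7}{3}$)
$N{\left(B,m \right)} = m + m^{2} - 7 B$ ($N{\left(B,m \right)} = \left(- 7 B + m^{2}\right) + m = \left(m^{2} - 7 B\right) + m = m + m^{2} - 7 B$)
$8 \cdot 8 \left(\left(-1\right) 86\right) N{\left(q{\left(-2,1 \right)},10 \right)} = 8 \cdot 8 \left(\left(-1\right) 86\right) \left(10 + 10^{2} - \frac{49}{3}\right) = 64 \left(-86\right) \left(10 + 100 - \frac{49}{3}\right) = \left(-5504\right) \frac{281}{3} = - \frac{1546624}{3}$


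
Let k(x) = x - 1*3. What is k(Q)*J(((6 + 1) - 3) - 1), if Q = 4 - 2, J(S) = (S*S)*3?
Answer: -27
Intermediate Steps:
J(S) = 3*S² (J(S) = S²*3 = 3*S²)
Q = 2
k(x) = -3 + x (k(x) = x - 3 = -3 + x)
k(Q)*J(((6 + 1) - 3) - 1) = (-3 + 2)*(3*(((6 + 1) - 3) - 1)²) = -3*((7 - 3) - 1)² = -3*(4 - 1)² = -3*3² = -3*9 = -1*27 = -27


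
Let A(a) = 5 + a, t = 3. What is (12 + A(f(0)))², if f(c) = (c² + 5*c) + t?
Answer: 400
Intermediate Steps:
f(c) = 3 + c² + 5*c (f(c) = (c² + 5*c) + 3 = 3 + c² + 5*c)
(12 + A(f(0)))² = (12 + (5 + (3 + 0² + 5*0)))² = (12 + (5 + (3 + 0 + 0)))² = (12 + (5 + 3))² = (12 + 8)² = 20² = 400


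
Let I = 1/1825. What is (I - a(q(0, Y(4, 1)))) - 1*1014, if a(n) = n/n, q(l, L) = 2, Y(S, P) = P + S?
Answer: -1852374/1825 ≈ -1015.0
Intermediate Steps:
a(n) = 1
I = 1/1825 ≈ 0.00054795
(I - a(q(0, Y(4, 1)))) - 1*1014 = (1/1825 - 1*1) - 1*1014 = (1/1825 - 1) - 1014 = -1824/1825 - 1014 = -1852374/1825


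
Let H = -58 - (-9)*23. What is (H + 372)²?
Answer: 271441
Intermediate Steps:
H = 149 (H = -58 - 1*(-207) = -58 + 207 = 149)
(H + 372)² = (149 + 372)² = 521² = 271441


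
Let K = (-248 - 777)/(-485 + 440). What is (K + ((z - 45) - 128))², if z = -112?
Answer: 5569600/81 ≈ 68761.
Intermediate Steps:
K = 205/9 (K = -1025/(-45) = -1025*(-1/45) = 205/9 ≈ 22.778)
(K + ((z - 45) - 128))² = (205/9 + ((-112 - 45) - 128))² = (205/9 + (-157 - 128))² = (205/9 - 285)² = (-2360/9)² = 5569600/81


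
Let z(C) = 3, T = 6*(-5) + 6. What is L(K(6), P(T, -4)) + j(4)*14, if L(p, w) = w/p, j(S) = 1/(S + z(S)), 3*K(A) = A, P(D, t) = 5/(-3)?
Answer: 7/6 ≈ 1.1667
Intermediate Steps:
T = -24 (T = -30 + 6 = -24)
P(D, t) = -5/3 (P(D, t) = 5*(-⅓) = -5/3)
K(A) = A/3
j(S) = 1/(3 + S) (j(S) = 1/(S + 3) = 1/(3 + S))
L(K(6), P(T, -4)) + j(4)*14 = -5/(3*((⅓)*6)) + 14/(3 + 4) = -5/3/2 + 14/7 = -5/3*½ + (⅐)*14 = -⅚ + 2 = 7/6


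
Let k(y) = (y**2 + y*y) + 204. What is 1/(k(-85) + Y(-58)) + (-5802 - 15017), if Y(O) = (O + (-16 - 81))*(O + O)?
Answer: -679407245/32634 ≈ -20819.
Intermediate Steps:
Y(O) = 2*O*(-97 + O) (Y(O) = (O - 97)*(2*O) = (-97 + O)*(2*O) = 2*O*(-97 + O))
k(y) = 204 + 2*y**2 (k(y) = (y**2 + y**2) + 204 = 2*y**2 + 204 = 204 + 2*y**2)
1/(k(-85) + Y(-58)) + (-5802 - 15017) = 1/((204 + 2*(-85)**2) + 2*(-58)*(-97 - 58)) + (-5802 - 15017) = 1/((204 + 2*7225) + 2*(-58)*(-155)) - 20819 = 1/((204 + 14450) + 17980) - 20819 = 1/(14654 + 17980) - 20819 = 1/32634 - 20819 = -679407245/32634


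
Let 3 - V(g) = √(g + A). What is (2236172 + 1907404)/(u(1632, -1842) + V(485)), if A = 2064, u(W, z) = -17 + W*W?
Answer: 11036041754160/7093752825551 + 4143576*√2549/7093752825551 ≈ 1.5558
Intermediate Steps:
u(W, z) = -17 + W²
V(g) = 3 - √(2064 + g) (V(g) = 3 - √(g + 2064) = 3 - √(2064 + g))
(2236172 + 1907404)/(u(1632, -1842) + V(485)) = (2236172 + 1907404)/((-17 + 1632²) + (3 - √(2064 + 485))) = 4143576/((-17 + 2663424) + (3 - √2549)) = 4143576/(2663407 + (3 - √2549)) = 4143576/(2663410 - √2549)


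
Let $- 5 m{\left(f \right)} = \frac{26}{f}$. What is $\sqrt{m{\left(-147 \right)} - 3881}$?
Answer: $\frac{i \sqrt{42787635}}{105} \approx 62.297 i$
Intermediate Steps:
$m{\left(f \right)} = - \frac{26}{5 f}$ ($m{\left(f \right)} = - \frac{26 \frac{1}{f}}{5} = - \frac{26}{5 f}$)
$\sqrt{m{\left(-147 \right)} - 3881} = \sqrt{- \frac{26}{5 \left(-147\right)} - 3881} = \sqrt{\left(- \frac{26}{5}\right) \left(- \frac{1}{147}\right) - 3881} = \sqrt{\frac{26}{735} - 3881} = \sqrt{- \frac{2852509}{735}} = \frac{i \sqrt{42787635}}{105}$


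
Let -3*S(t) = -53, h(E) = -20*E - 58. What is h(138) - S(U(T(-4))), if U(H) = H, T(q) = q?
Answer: -8507/3 ≈ -2835.7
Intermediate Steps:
h(E) = -58 - 20*E
S(t) = 53/3 (S(t) = -1/3*(-53) = 53/3)
h(138) - S(U(T(-4))) = (-58 - 20*138) - 1*53/3 = (-58 - 2760) - 53/3 = -2818 - 53/3 = -8507/3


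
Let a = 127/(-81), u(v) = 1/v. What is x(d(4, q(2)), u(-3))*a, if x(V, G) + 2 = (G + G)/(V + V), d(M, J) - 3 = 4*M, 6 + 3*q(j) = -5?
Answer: 14605/4617 ≈ 3.1633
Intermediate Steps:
q(j) = -11/3 (q(j) = -2 + (⅓)*(-5) = -2 - 5/3 = -11/3)
d(M, J) = 3 + 4*M
a = -127/81 (a = 127*(-1/81) = -127/81 ≈ -1.5679)
x(V, G) = -2 + G/V (x(V, G) = -2 + (G + G)/(V + V) = -2 + (2*G)/((2*V)) = -2 + (2*G)*(1/(2*V)) = -2 + G/V)
x(d(4, q(2)), u(-3))*a = (-2 + 1/((-3)*(3 + 4*4)))*(-127/81) = (-2 - 1/(3*(3 + 16)))*(-127/81) = (-2 - ⅓/19)*(-127/81) = (-2 - ⅓*1/19)*(-127/81) = (-2 - 1/57)*(-127/81) = -115/57*(-127/81) = 14605/4617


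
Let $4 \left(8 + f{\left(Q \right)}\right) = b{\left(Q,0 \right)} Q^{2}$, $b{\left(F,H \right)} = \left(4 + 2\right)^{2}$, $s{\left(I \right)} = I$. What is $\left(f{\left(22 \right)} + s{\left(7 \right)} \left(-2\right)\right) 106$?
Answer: $459404$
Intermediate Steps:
$b{\left(F,H \right)} = 36$ ($b{\left(F,H \right)} = 6^{2} = 36$)
$f{\left(Q \right)} = -8 + 9 Q^{2}$ ($f{\left(Q \right)} = -8 + \frac{36 Q^{2}}{4} = -8 + 9 Q^{2}$)
$\left(f{\left(22 \right)} + s{\left(7 \right)} \left(-2\right)\right) 106 = \left(\left(-8 + 9 \cdot 22^{2}\right) + 7 \left(-2\right)\right) 106 = \left(\left(-8 + 9 \cdot 484\right) - 14\right) 106 = \left(\left(-8 + 4356\right) - 14\right) 106 = \left(4348 - 14\right) 106 = 4334 \cdot 106 = 459404$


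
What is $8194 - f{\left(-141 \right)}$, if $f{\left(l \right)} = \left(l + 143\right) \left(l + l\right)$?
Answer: $8758$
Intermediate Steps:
$f{\left(l \right)} = 2 l \left(143 + l\right)$ ($f{\left(l \right)} = \left(143 + l\right) 2 l = 2 l \left(143 + l\right)$)
$8194 - f{\left(-141 \right)} = 8194 - 2 \left(-141\right) \left(143 - 141\right) = 8194 - 2 \left(-141\right) 2 = 8194 - -564 = 8194 + 564 = 8758$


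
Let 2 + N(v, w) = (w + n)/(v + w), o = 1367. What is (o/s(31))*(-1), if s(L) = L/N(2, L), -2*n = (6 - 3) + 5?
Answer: 17771/341 ≈ 52.114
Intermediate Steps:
n = -4 (n = -((6 - 3) + 5)/2 = -(3 + 5)/2 = -½*8 = -4)
N(v, w) = -2 + (-4 + w)/(v + w) (N(v, w) = -2 + (w - 4)/(v + w) = -2 + (-4 + w)/(v + w))
s(L) = L*(2 + L)/(-8 - L) (s(L) = L/(((-4 - L - 2*2)/(2 + L))) = L/(((-4 - L - 4)/(2 + L))) = L/(((-8 - L)/(2 + L))) = L*((2 + L)/(-8 - L)) = L*(2 + L)/(-8 - L))
(o/s(31))*(-1) = (1367/((-1*31*(2 + 31)/(8 + 31))))*(-1) = (1367/((-1*31*33/39)))*(-1) = (1367/((-1*31*1/39*33)))*(-1) = (1367/(-341/13))*(-1) = (1367*(-13/341))*(-1) = -17771/341*(-1) = 17771/341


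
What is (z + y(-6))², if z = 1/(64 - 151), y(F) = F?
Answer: 273529/7569 ≈ 36.138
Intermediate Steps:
z = -1/87 (z = 1/(-87) = -1/87 ≈ -0.011494)
(z + y(-6))² = (-1/87 - 6)² = (-523/87)² = 273529/7569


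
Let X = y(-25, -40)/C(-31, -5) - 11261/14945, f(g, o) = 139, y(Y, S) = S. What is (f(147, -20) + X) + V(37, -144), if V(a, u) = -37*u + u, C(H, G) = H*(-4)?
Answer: 2465620744/463295 ≈ 5321.9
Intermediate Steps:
C(H, G) = -4*H
X = -498541/463295 (X = -40/((-4*(-31))) - 11261/14945 = -40/124 - 11261*1/14945 = -40*1/124 - 11261/14945 = -10/31 - 11261/14945 = -498541/463295 ≈ -1.0761)
V(a, u) = -36*u
(f(147, -20) + X) + V(37, -144) = (139 - 498541/463295) - 36*(-144) = 63899464/463295 + 5184 = 2465620744/463295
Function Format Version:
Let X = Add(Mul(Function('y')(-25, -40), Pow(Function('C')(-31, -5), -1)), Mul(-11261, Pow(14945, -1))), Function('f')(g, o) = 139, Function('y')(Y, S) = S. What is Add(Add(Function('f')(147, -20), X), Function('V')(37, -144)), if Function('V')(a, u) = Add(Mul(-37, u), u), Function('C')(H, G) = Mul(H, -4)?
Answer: Rational(2465620744, 463295) ≈ 5321.9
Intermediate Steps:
Function('C')(H, G) = Mul(-4, H)
X = Rational(-498541, 463295) (X = Add(Mul(-40, Pow(Mul(-4, -31), -1)), Mul(-11261, Pow(14945, -1))) = Add(Mul(-40, Pow(124, -1)), Mul(-11261, Rational(1, 14945))) = Add(Mul(-40, Rational(1, 124)), Rational(-11261, 14945)) = Add(Rational(-10, 31), Rational(-11261, 14945)) = Rational(-498541, 463295) ≈ -1.0761)
Function('V')(a, u) = Mul(-36, u)
Add(Add(Function('f')(147, -20), X), Function('V')(37, -144)) = Add(Add(139, Rational(-498541, 463295)), Mul(-36, -144)) = Add(Rational(63899464, 463295), 5184) = Rational(2465620744, 463295)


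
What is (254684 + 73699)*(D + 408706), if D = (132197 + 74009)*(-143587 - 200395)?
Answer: -23292450371001438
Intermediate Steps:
D = -70931152292 (D = 206206*(-343982) = -70931152292)
(254684 + 73699)*(D + 408706) = (254684 + 73699)*(-70931152292 + 408706) = 328383*(-70930743586) = -23292450371001438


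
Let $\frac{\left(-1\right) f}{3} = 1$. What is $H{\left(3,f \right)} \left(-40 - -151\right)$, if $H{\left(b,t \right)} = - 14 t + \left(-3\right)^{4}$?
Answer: $13653$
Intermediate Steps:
$f = -3$ ($f = \left(-3\right) 1 = -3$)
$H{\left(b,t \right)} = 81 - 14 t$ ($H{\left(b,t \right)} = - 14 t + 81 = 81 - 14 t$)
$H{\left(3,f \right)} \left(-40 - -151\right) = \left(81 - -42\right) \left(-40 - -151\right) = \left(81 + 42\right) \left(-40 + 151\right) = 123 \cdot 111 = 13653$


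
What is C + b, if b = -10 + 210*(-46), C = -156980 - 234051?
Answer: -400701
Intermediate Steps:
C = -391031
b = -9670 (b = -10 - 9660 = -9670)
C + b = -391031 - 9670 = -400701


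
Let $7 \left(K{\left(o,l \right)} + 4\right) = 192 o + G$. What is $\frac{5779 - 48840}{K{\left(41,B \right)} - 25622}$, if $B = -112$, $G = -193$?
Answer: $\frac{43061}{24529} \approx 1.7555$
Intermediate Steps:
$K{\left(o,l \right)} = - \frac{221}{7} + \frac{192 o}{7}$ ($K{\left(o,l \right)} = -4 + \frac{192 o - 193}{7} = -4 + \frac{-193 + 192 o}{7} = -4 + \left(- \frac{193}{7} + \frac{192 o}{7}\right) = - \frac{221}{7} + \frac{192 o}{7}$)
$\frac{5779 - 48840}{K{\left(41,B \right)} - 25622} = \frac{5779 - 48840}{\left(- \frac{221}{7} + \frac{192}{7} \cdot 41\right) - 25622} = - \frac{43061}{\left(- \frac{221}{7} + \frac{7872}{7}\right) - 25622} = - \frac{43061}{1093 - 25622} = - \frac{43061}{-24529} = \left(-43061\right) \left(- \frac{1}{24529}\right) = \frac{43061}{24529}$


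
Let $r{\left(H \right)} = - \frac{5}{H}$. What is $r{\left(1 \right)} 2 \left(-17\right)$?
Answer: $170$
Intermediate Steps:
$r{\left(1 \right)} 2 \left(-17\right) = - \frac{5}{1} \cdot 2 \left(-17\right) = \left(-5\right) 1 \cdot 2 \left(-17\right) = \left(-5\right) 2 \left(-17\right) = \left(-10\right) \left(-17\right) = 170$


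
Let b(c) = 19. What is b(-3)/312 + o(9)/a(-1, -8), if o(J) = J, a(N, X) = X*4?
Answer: -275/1248 ≈ -0.22035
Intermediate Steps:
a(N, X) = 4*X
b(-3)/312 + o(9)/a(-1, -8) = 19/312 + 9/((4*(-8))) = 19*(1/312) + 9/(-32) = 19/312 + 9*(-1/32) = 19/312 - 9/32 = -275/1248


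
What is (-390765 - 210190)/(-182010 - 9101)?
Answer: 600955/191111 ≈ 3.1445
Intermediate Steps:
(-390765 - 210190)/(-182010 - 9101) = -600955/(-191111) = -600955*(-1/191111) = 600955/191111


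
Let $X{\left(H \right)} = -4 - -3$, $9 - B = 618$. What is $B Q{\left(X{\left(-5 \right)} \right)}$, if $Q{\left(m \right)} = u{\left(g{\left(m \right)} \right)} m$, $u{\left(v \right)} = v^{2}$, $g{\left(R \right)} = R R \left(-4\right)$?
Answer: $9744$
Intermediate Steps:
$B = -609$ ($B = 9 - 618 = -609$)
$g{\left(R \right)} = - 4 R^{2}$ ($g{\left(R \right)} = R^{2} \left(-4\right) = - 4 R^{2}$)
$X{\left(H \right)} = -1$ ($X{\left(H \right)} = -4 + 3 = -1$)
$Q{\left(m \right)} = 16 m^{5}$ ($Q{\left(m \right)} = \left(- 4 m^{2}\right)^{2} m = 16 m^{4} m = 16 m^{5}$)
$B Q{\left(X{\left(-5 \right)} \right)} = - 609 \cdot 16 \left(-1\right)^{5} = - 609 \cdot 16 \left(-1\right) = \left(-609\right) \left(-16\right) = 9744$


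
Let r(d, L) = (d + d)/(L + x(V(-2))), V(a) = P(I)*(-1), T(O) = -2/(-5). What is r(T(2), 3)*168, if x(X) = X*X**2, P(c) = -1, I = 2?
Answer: 168/5 ≈ 33.600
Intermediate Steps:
T(O) = 2/5 (T(O) = -2*(-1/5) = 2/5)
V(a) = 1 (V(a) = -1*(-1) = 1)
x(X) = X**3
r(d, L) = 2*d/(1 + L) (r(d, L) = (d + d)/(L + 1**3) = (2*d)/(L + 1) = (2*d)/(1 + L) = 2*d/(1 + L))
r(T(2), 3)*168 = (2*(2/5)/(1 + 3))*168 = (2*(2/5)/4)*168 = (2*(2/5)*(1/4))*168 = (1/5)*168 = 168/5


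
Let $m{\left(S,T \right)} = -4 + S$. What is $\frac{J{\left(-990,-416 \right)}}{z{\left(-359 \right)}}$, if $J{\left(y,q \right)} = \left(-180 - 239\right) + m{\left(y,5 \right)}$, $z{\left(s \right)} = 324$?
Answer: $- \frac{157}{36} \approx -4.3611$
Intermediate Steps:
$J{\left(y,q \right)} = -423 + y$ ($J{\left(y,q \right)} = \left(-180 - 239\right) + \left(-4 + y\right) = -419 + \left(-4 + y\right) = -423 + y$)
$\frac{J{\left(-990,-416 \right)}}{z{\left(-359 \right)}} = \frac{-423 - 990}{324} = \left(-1413\right) \frac{1}{324} = - \frac{157}{36}$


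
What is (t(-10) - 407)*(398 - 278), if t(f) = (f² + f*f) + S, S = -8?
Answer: -25800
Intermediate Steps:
t(f) = -8 + 2*f² (t(f) = (f² + f*f) - 8 = (f² + f²) - 8 = 2*f² - 8 = -8 + 2*f²)
(t(-10) - 407)*(398 - 278) = ((-8 + 2*(-10)²) - 407)*(398 - 278) = ((-8 + 2*100) - 407)*120 = ((-8 + 200) - 407)*120 = (192 - 407)*120 = -215*120 = -25800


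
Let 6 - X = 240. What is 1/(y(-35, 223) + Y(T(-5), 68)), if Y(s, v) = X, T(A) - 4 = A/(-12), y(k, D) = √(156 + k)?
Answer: -1/223 ≈ -0.0044843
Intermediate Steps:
X = -234 (X = 6 - 1*240 = 6 - 240 = -234)
T(A) = 4 - A/12 (T(A) = 4 + A/(-12) = 4 + A*(-1/12) = 4 - A/12)
Y(s, v) = -234
1/(y(-35, 223) + Y(T(-5), 68)) = 1/(√(156 - 35) - 234) = 1/(√121 - 234) = 1/(11 - 234) = 1/(-223) = -1/223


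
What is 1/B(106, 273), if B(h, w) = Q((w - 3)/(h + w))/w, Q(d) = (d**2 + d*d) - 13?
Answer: -39213993/1721533 ≈ -22.779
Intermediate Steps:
Q(d) = -13 + 2*d**2 (Q(d) = (d**2 + d**2) - 13 = 2*d**2 - 13 = -13 + 2*d**2)
B(h, w) = (-13 + 2*(-3 + w)**2/(h + w)**2)/w (B(h, w) = (-13 + 2*((w - 3)/(h + w))**2)/w = (-13 + 2*((-3 + w)/(h + w))**2)/w = (-13 + 2*((-3 + w)**2/(h + w)**2))/w = (-13 + 2*(-3 + w)**2/(h + w)**2)/w)
1/B(106, 273) = 1/(-13/273 + 2*(-3 + 273)**2/(273*(106 + 273)**2)) = 1/(-13*1/273 + 2*(1/273)*270**2/379**2) = 1/(-1/21 + 2*(1/273)*72900*(1/143641)) = 1/(-1/21 + 48600/13071331) = 1/(-1721533/39213993) = -39213993/1721533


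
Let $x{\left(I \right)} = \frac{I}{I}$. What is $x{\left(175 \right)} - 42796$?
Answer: $-42795$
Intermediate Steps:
$x{\left(I \right)} = 1$
$x{\left(175 \right)} - 42796 = 1 - 42796 = -42795$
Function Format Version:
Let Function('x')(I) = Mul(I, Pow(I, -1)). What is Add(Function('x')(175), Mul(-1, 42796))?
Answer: -42795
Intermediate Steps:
Function('x')(I) = 1
Add(Function('x')(175), Mul(-1, 42796)) = Add(1, Mul(-1, 42796)) = Add(1, -42796) = -42795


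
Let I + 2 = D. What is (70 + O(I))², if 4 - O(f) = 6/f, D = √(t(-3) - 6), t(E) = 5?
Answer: 145888/25 + 4584*I/25 ≈ 5835.5 + 183.36*I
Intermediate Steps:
D = I (D = √(5 - 6) = √(-1) = I ≈ 1.0*I)
I = -2 + I ≈ -2.0 + 1.0*I
O(f) = 4 - 6/f
(70 + O(I))² = (70 + (4 - 6*(-2 - I)/5))² = (74 - 6*(-2 - I)/5)²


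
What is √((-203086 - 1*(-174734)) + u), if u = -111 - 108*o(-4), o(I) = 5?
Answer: I*√29003 ≈ 170.3*I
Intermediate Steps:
u = -651 (u = -111 - 108*5 = -111 - 540 = -651)
√((-203086 - 1*(-174734)) + u) = √((-203086 - 1*(-174734)) - 651) = √((-203086 + 174734) - 651) = √(-28352 - 651) = √(-29003) = I*√29003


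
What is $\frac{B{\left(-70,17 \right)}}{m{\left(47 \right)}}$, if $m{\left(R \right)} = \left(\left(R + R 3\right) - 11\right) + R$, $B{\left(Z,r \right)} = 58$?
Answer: $\frac{29}{112} \approx 0.25893$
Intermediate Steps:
$m{\left(R \right)} = -11 + 5 R$ ($m{\left(R \right)} = \left(\left(R + 3 R\right) - 11\right) + R = \left(4 R - 11\right) + R = \left(-11 + 4 R\right) + R = -11 + 5 R$)
$\frac{B{\left(-70,17 \right)}}{m{\left(47 \right)}} = \frac{58}{-11 + 5 \cdot 47} = \frac{58}{-11 + 235} = \frac{58}{224} = 58 \cdot \frac{1}{224} = \frac{29}{112}$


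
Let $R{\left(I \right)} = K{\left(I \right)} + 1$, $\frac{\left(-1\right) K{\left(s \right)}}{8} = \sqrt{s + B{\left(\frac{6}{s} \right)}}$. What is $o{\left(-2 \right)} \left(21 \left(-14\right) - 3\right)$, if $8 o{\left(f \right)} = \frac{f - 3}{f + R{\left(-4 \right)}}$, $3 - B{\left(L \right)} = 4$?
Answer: $- \frac{495}{856} + \frac{495 i \sqrt{5}}{107} \approx -0.57827 + 10.344 i$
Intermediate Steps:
$B{\left(L \right)} = -1$ ($B{\left(L \right)} = 3 - 4 = -1$)
$K{\left(s \right)} = - 8 \sqrt{-1 + s}$ ($K{\left(s \right)} = - 8 \sqrt{s - 1} = - 8 \sqrt{-1 + s}$)
$R{\left(I \right)} = 1 - 8 \sqrt{-1 + I}$ ($R{\left(I \right)} = - 8 \sqrt{-1 + I} + 1 = 1 - 8 \sqrt{-1 + I}$)
$o{\left(f \right)} = \frac{-3 + f}{8 \left(1 + f - 8 i \sqrt{5}\right)}$ ($o{\left(f \right)} = \frac{\left(f - 3\right) \frac{1}{f + \left(1 - 8 \sqrt{-1 - 4}\right)}}{8} = \frac{\left(-3 + f\right) \frac{1}{f + \left(1 - 8 \sqrt{-5}\right)}}{8} = \frac{\left(-3 + f\right) \frac{1}{f + \left(1 - 8 i \sqrt{5}\right)}}{8} = \frac{\left(-3 + f\right) \frac{1}{1 + f - 8 i \sqrt{5}}}{8} = \frac{\frac{1}{1 + f - 8 i \sqrt{5}} \left(-3 + f\right)}{8} = \frac{-3 + f}{8 \left(1 + f - 8 i \sqrt{5}\right)}$)
$o{\left(-2 \right)} \left(21 \left(-14\right) - 3\right) = \frac{-3 - 2}{8 \left(1 - 2 - 8 i \sqrt{5}\right)} \left(21 \left(-14\right) - 3\right) = \frac{1}{8} \frac{1}{-1 - 8 i \sqrt{5}} \left(-5\right) \left(-294 - 3\right) = - \frac{5}{8 \left(-1 - 8 i \sqrt{5}\right)} \left(-297\right) = \frac{1485}{8 \left(-1 - 8 i \sqrt{5}\right)}$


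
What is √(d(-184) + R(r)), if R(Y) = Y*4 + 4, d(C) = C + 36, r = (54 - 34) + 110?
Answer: 2*√94 ≈ 19.391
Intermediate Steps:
r = 130 (r = 20 + 110 = 130)
d(C) = 36 + C
R(Y) = 4 + 4*Y (R(Y) = 4*Y + 4 = 4 + 4*Y)
√(d(-184) + R(r)) = √((36 - 184) + (4 + 4*130)) = √(-148 + (4 + 520)) = √(-148 + 524) = √376 = 2*√94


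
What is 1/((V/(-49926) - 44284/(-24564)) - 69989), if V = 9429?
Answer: -102198522/7152607413839 ≈ -1.4288e-5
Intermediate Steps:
1/((V/(-49926) - 44284/(-24564)) - 69989) = 1/((9429/(-49926) - 44284/(-24564)) - 69989) = 1/((9429*(-1/49926) - 44284*(-1/24564)) - 69989) = 1/((-3143/16642 + 11071/6141) - 69989) = 1/(164942419/102198522 - 69989) = 1/(-7152607413839/102198522) = -102198522/7152607413839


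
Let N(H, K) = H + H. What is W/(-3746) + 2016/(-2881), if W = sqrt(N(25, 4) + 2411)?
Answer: -2016/2881 - sqrt(2461)/3746 ≈ -0.71300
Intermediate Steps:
N(H, K) = 2*H
W = sqrt(2461) (W = sqrt(2*25 + 2411) = sqrt(50 + 2411) = sqrt(2461) ≈ 49.608)
W/(-3746) + 2016/(-2881) = sqrt(2461)/(-3746) + 2016/(-2881) = sqrt(2461)*(-1/3746) + 2016*(-1/2881) = -sqrt(2461)/3746 - 2016/2881 = -2016/2881 - sqrt(2461)/3746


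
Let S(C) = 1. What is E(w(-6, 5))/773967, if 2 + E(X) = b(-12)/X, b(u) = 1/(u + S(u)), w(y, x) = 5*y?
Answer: -659/255409110 ≈ -2.5802e-6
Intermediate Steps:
b(u) = 1/(1 + u) (b(u) = 1/(u + 1) = 1/(1 + u))
E(X) = -2 - 1/(11*X) (E(X) = -2 + 1/((1 - 12)*X) = -2 + 1/((-11)*X) = -2 - 1/(11*X))
E(w(-6, 5))/773967 = (-2 - 1/(11*(5*(-6))))/773967 = (-2 - 1/11/(-30))*(1/773967) = (-2 - 1/11*(-1/30))*(1/773967) = (-2 + 1/330)*(1/773967) = -659/330*1/773967 = -659/255409110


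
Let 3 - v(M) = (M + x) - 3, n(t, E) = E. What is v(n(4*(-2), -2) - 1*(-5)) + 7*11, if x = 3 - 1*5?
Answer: 82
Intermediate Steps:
x = -2 (x = 3 - 5 = -2)
v(M) = 8 - M (v(M) = 3 - ((M - 2) - 3) = 3 - ((-2 + M) - 3) = 3 - (-5 + M) = 3 + (5 - M) = 8 - M)
v(n(4*(-2), -2) - 1*(-5)) + 7*11 = (8 - (-2 - 1*(-5))) + 7*11 = (8 - (-2 + 5)) + 77 = (8 - 1*3) + 77 = (8 - 3) + 77 = 5 + 77 = 82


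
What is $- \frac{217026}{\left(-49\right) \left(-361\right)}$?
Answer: $- \frac{217026}{17689} \approx -12.269$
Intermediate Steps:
$- \frac{217026}{\left(-49\right) \left(-361\right)} = - \frac{217026}{17689}$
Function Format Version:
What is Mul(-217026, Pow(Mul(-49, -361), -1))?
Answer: Rational(-217026, 17689) ≈ -12.269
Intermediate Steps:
Mul(-217026, Pow(Mul(-49, -361), -1)) = Mul(-217026, Pow(17689, -1)) = Mul(-217026, Rational(1, 17689)) = Rational(-217026, 17689)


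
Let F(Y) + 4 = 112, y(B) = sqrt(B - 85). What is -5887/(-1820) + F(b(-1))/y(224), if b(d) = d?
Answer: 841/260 + 108*sqrt(139)/139 ≈ 12.395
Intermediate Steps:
y(B) = sqrt(-85 + B)
F(Y) = 108 (F(Y) = -4 + 112 = 108)
-5887/(-1820) + F(b(-1))/y(224) = -5887/(-1820) + 108/(sqrt(-85 + 224)) = -5887*(-1/1820) + 108/(sqrt(139)) = 841/260 + 108*(sqrt(139)/139) = 841/260 + 108*sqrt(139)/139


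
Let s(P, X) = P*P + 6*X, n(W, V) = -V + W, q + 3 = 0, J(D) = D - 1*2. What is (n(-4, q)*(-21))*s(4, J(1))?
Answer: 210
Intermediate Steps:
J(D) = -2 + D (J(D) = D - 2 = -2 + D)
q = -3 (q = -3 + 0 = -3)
n(W, V) = W - V
s(P, X) = P**2 + 6*X
(n(-4, q)*(-21))*s(4, J(1)) = ((-4 - 1*(-3))*(-21))*(4**2 + 6*(-2 + 1)) = ((-4 + 3)*(-21))*(16 + 6*(-1)) = (-1*(-21))*(16 - 6) = 21*10 = 210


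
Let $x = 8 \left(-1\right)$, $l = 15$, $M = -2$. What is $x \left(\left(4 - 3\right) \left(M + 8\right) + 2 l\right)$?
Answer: $-288$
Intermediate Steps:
$x = -8$
$x \left(\left(4 - 3\right) \left(M + 8\right) + 2 l\right) = - 8 \left(\left(4 - 3\right) \left(-2 + 8\right) + 2 \cdot 15\right) = - 8 \left(1 \cdot 6 + 30\right) = - 8 \left(6 + 30\right) = \left(-8\right) 36 = -288$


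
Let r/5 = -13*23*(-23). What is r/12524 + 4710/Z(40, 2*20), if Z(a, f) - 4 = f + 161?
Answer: 13207393/513484 ≈ 25.721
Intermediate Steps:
Z(a, f) = 165 + f (Z(a, f) = 4 + (f + 161) = 4 + (161 + f) = 165 + f)
r = 34385 (r = 5*(-13*23*(-23)) = 5*(-299*(-23)) = 5*6877 = 34385)
r/12524 + 4710/Z(40, 2*20) = 34385/12524 + 4710/(165 + 2*20) = 34385*(1/12524) + 4710/(165 + 40) = 34385/12524 + 4710/205 = 34385/12524 + 4710*(1/205) = 34385/12524 + 942/41 = 13207393/513484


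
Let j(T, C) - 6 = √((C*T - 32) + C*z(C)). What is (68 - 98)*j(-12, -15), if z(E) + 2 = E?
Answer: -180 - 30*√403 ≈ -782.25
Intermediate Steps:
z(E) = -2 + E
j(T, C) = 6 + √(-32 + C*T + C*(-2 + C)) (j(T, C) = 6 + √((C*T - 32) + C*(-2 + C)) = 6 + √((-32 + C*T) + C*(-2 + C)) = 6 + √(-32 + C*T + C*(-2 + C)))
(68 - 98)*j(-12, -15) = (68 - 98)*(6 + √(-32 - 15*(-12) - 15*(-2 - 15))) = -30*(6 + √(-32 + 180 - 15*(-17))) = -30*(6 + √(-32 + 180 + 255)) = -30*(6 + √403) = -180 - 30*√403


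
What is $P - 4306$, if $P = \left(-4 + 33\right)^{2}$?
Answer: $-3465$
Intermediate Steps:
$P = 841$ ($P = 29^{2} = 841$)
$P - 4306 = 841 - 4306 = -3465$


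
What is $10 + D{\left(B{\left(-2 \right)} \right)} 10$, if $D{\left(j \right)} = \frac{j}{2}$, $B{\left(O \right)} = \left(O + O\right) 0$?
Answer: $10$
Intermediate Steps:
$B{\left(O \right)} = 0$ ($B{\left(O \right)} = 2 O 0 = 0$)
$D{\left(j \right)} = \frac{j}{2}$ ($D{\left(j \right)} = j \frac{1}{2} = \frac{j}{2}$)
$10 + D{\left(B{\left(-2 \right)} \right)} 10 = 10 + \frac{1}{2} \cdot 0 \cdot 10 = 10 + 0 \cdot 10 = 10 + 0 = 10$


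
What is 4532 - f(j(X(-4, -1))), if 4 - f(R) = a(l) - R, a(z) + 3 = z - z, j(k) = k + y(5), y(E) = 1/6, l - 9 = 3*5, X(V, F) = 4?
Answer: 27125/6 ≈ 4520.8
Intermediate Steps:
l = 24 (l = 9 + 3*5 = 9 + 15 = 24)
y(E) = ⅙
j(k) = ⅙ + k (j(k) = k + ⅙ = ⅙ + k)
a(z) = -3 (a(z) = -3 + (z - z) = -3 + 0 = -3)
f(R) = 7 + R (f(R) = 4 - (-3 - R) = 4 + (3 + R) = 7 + R)
4532 - f(j(X(-4, -1))) = 4532 - (7 + (⅙ + 4)) = 4532 - (7 + 25/6) = 4532 - 1*67/6 = 4532 - 67/6 = 27125/6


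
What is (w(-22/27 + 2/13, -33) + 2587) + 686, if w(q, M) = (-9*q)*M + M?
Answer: 39568/13 ≈ 3043.7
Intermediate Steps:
w(q, M) = M - 9*M*q (w(q, M) = -9*M*q + M = M - 9*M*q)
(w(-22/27 + 2/13, -33) + 2587) + 686 = (-33*(1 - 9*(-22/27 + 2/13)) + 2587) + 686 = (-33*(1 - 9*(-232/351)) + 2587) + 686 = (-33*(1 + 232/39) + 2587) + 686 = (-33*271/39 + 2587) + 686 = (-2981/13 + 2587) + 686 = 30650/13 + 686 = 39568/13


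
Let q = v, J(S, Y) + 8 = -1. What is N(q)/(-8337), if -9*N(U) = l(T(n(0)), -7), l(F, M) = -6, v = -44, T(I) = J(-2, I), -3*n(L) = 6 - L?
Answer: -2/25011 ≈ -7.9965e-5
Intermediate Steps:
n(L) = -2 + L/3 (n(L) = -(6 - L)/3 = -2 + L/3)
J(S, Y) = -9 (J(S, Y) = -8 - 1 = -9)
T(I) = -9
q = -44
N(U) = 2/3 (N(U) = -1/9*(-6) = 2/3)
N(q)/(-8337) = (2/3)/(-8337) = (2/3)*(-1/8337) = -2/25011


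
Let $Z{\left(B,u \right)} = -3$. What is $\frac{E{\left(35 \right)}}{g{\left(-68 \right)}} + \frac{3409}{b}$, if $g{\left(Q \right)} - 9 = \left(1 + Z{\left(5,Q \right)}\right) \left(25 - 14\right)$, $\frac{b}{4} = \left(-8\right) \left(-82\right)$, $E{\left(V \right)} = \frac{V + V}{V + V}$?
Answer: $\frac{41693}{34112} \approx 1.2222$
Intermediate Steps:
$E{\left(V \right)} = 1$ ($E{\left(V \right)} = \frac{2 V}{2 V} = 2 V \frac{1}{2 V} = 1$)
$b = 2624$ ($b = 4 \left(\left(-8\right) \left(-82\right)\right) = 4 \cdot 656 = 2624$)
$g{\left(Q \right)} = -13$ ($g{\left(Q \right)} = 9 + \left(1 - 3\right) \left(25 - 14\right) = 9 - 22 = -13$)
$\frac{E{\left(35 \right)}}{g{\left(-68 \right)}} + \frac{3409}{b} = 1 \frac{1}{-13} + \frac{3409}{2624} = 1 \left(- \frac{1}{13}\right) + 3409 \cdot \frac{1}{2624} = - \frac{1}{13} + \frac{3409}{2624} = \frac{41693}{34112}$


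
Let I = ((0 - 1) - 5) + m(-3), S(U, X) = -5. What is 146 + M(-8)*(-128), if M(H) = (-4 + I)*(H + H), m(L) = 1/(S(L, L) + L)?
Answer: -20590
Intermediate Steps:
m(L) = 1/(-5 + L)
I = -49/8 (I = ((0 - 1) - 5) + 1/(-5 - 3) = (-1 - 5) + 1/(-8) = -6 - ⅛ = -49/8 ≈ -6.1250)
M(H) = -81*H/4 (M(H) = (-4 - 49/8)*(H + H) = -81*H/4)
146 + M(-8)*(-128) = 146 - 81/4*(-8)*(-128) = 146 + 162*(-128) = 146 - 20736 = -20590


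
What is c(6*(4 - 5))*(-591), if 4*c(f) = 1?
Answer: -591/4 ≈ -147.75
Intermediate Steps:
c(f) = ¼ (c(f) = (¼)*1 = ¼)
c(6*(4 - 5))*(-591) = (¼)*(-591) = -591/4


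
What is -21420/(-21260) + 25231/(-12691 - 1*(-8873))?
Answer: -988325/176458 ≈ -5.6009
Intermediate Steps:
-21420/(-21260) + 25231/(-12691 - 1*(-8873)) = -21420*(-1/21260) + 25231/(-12691 + 8873) = 1071/1063 + 25231/(-3818) = 1071/1063 + 25231*(-1/3818) = 1071/1063 - 1097/166 = -988325/176458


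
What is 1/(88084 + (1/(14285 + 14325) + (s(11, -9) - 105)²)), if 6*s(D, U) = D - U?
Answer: 257490/25342194419 ≈ 1.0161e-5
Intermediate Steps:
s(D, U) = -U/6 + D/6 (s(D, U) = (D - U)/6 = -U/6 + D/6)
1/(88084 + (1/(14285 + 14325) + (s(11, -9) - 105)²)) = 1/(88084 + (1/(14285 + 14325) + ((-⅙*(-9) + (⅙)*11) - 105)²)) = 1/(88084 + (1/28610 + ((3/2 + 11/6) - 105)²)) = 1/(88084 + (1/28610 + (10/3 - 105)²)) = 1/(88084 + (1/28610 + (-305/3)²)) = 1/(88084 + (1/28610 + 93025/9)) = 1/(88084 + 2661445259/257490) = 1/(25342194419/257490) = 257490/25342194419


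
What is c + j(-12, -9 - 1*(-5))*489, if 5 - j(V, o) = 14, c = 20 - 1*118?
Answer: -4499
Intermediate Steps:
c = -98 (c = 20 - 118 = -98)
j(V, o) = -9 (j(V, o) = 5 - 1*14 = 5 - 14 = -9)
c + j(-12, -9 - 1*(-5))*489 = -98 - 9*489 = -98 - 4401 = -4499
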